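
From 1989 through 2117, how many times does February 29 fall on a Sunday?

Leap years in 1989–2117: 31 of them.
Feb 29 weekday advances by 5 (mod 7) from one leap year to the next four years later (or differs when a century non-leap intervenes).
Leap-day weekdays: 1992:Sat 1996:Thu 2000:Tue 2004:Sun✓ 2008:Fri 2012:Wed 2016:Mon 2020:Sat 2024:Thu 2028:Tue 2032:Sun✓ 2036:Fri 2040:Wed …(5 more)… 2064:Fri 2068:Wed 2072:Mon 2076:Sat 2080:Thu 2084:Tue 2088:Sun✓ 2092:Fri 2096:Wed 2104:Fri 2108:Wed 2112:Mon 2116:Sat
Sunday: 2004, 2032, 2060, 2088 → 4.

4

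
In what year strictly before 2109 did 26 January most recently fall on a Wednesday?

From one year to the next, a fixed date's weekday advances by 1, or by 2 when a Feb 29 lies between the two dates.
2109: January 26 is Saturday.
2108: Thursday (−2)
2107: Wednesday (−1)
26 January falls on a Wednesday in 2107.

2107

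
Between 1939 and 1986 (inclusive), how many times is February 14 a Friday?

7

Track February 14's weekday year by year (advancing +1, or +2 across a Feb 29):
  1939: Tue  1940: Wed (+1)  1941: Fri (+2) ✓  1942: Sat (+1)  1943: Sun (+1)
  1944: Mon (+1)  1945: Wed (+2)  1946: Thu (+1)  1947: Fri (+1) ✓  1948: Sat (+1)
  1949: Mon (+2)  1950: Tue (+1)  1951: Wed (+1)  1952: Thu (+1)  … (20 more years) …
  1973: Wed (+2)  1974: Thu (+1)  1975: Fri (+1) ✓  1976: Sat (+1)  1977: Mon (+2)
  1978: Tue (+1)  1979: Wed (+1)  1980: Thu (+1)  1981: Sat (+2)  1982: Sun (+1)
  1983: Mon (+1)  1984: Tue (+1)  1985: Thu (+2)  1986: Fri (+1) ✓
Friday years: 1941, 1947, 1958, 1964, 1969, 1975, 1986 — 7 in total.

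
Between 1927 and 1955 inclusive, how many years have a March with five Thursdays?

March has 31 days; it has five Thursdays when Thursday falls among the first (month-length − 28) days — i.e. when March 1 is one of Thursday/Wednesday/Tuesday.
March 1 by year: 1927:Tue✓ 1928:Thu✓ 1929:Fri 1930:Sat 1931:Sun 1932:Tue✓ 1933:Wed✓ 1934:Thu✓ 1935:Fri 1936:Sun 1937:Mon 1938:Tue✓ 1939:Wed✓ 1940:Fri 1941:Sat 1942:Sun 1943:Mon 1944:Wed✓ 1945:Thu✓ 1946:Fri 1947:Sat 1948:Mon 1949:Tue✓ 1950:Wed✓ 1951:Thu✓ 1952:Sat 1953:Sun 1954:Mon 1955:Tue✓
Years with five Thursdays: 1927, 1928, 1932, 1933, 1934, 1938, 1939, 1944, 1945, 1949, 1950, 1951, 1955 → 13.

13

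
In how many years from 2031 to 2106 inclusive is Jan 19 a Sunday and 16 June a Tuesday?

Check each year's weekday for Jan 19 and 16 June:
  2031: Sun/Mon  2032: Mon/Wed  2033: Wed/Thu  2034: Thu/Fri  2035: Fri/Sat  2036: Sat/Mon  2037: Mon/Tue  2038: Tue/Wed  2039: Wed/Thu  2040: Thu/Sat  2041: Sat/Sun  2042: Sun/Mon  2043: Mon/Tue  2044: Tue/Thu  …(48 more)…  2093: Mon/Tue  2094: Tue/Wed  2095: Wed/Thu  2096: Thu/Sat  2097: Sat/Sun  2098: Sun/Mon  2099: Mon/Tue  2100: Tue/Wed  2101: Wed/Thu  2102: Thu/Fri  2103: Fri/Sat  2104: Sat/Mon  2105: Mon/Tue  2106: Tue/Wed
Both conditions hold in: 2048, 2076 — 2.

2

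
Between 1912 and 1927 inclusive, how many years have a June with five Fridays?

June has 30 days; it has five Fridays when Friday falls among the first (month-length − 28) days — i.e. when June 1 is one of Friday/Thursday.
June 1 by year: 1912:Sat 1913:Sun 1914:Mon 1915:Tue 1916:Thu✓ 1917:Fri✓ 1918:Sat 1919:Sun 1920:Tue 1921:Wed 1922:Thu✓ 1923:Fri✓ 1924:Sun 1925:Mon 1926:Tue 1927:Wed
Years with five Fridays: 1916, 1917, 1922, 1923 → 4.

4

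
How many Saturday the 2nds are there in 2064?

2

Check the 2nd of each month of 2064: Jan 2: Wed, Feb 2: Sat, Mar 2: Sun, Apr 2: Wed, May 2: Fri, Jun 2: Mon, Jul 2: Wed, Aug 2: Sat, Sep 2: Tue, Oct 2: Thu, Nov 2: Sun, Dec 2: Tue.
Saturday occurs in February, August — 2 months.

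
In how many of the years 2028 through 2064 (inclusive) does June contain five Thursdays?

11

June has 30 days; it has five Thursdays when Thursday falls among the first (month-length − 28) days — i.e. when June 1 is one of Thursday/Wednesday.
June 1 by year: 2028:Thu✓ 2029:Fri 2030:Sat 2031:Sun 2032:Tue 2033:Wed✓ 2034:Thu✓ 2035:Fri 2036:Sun 2037:Mon 2038:Tue 2039:Wed✓ 2040:Fri 2041:Sat 2042:Sun …(7 more)… 2050:Wed✓ 2051:Thu✓ 2052:Sat 2053:Sun 2054:Mon 2055:Tue 2056:Thu✓ 2057:Fri 2058:Sat 2059:Sun 2060:Tue 2061:Wed✓ 2062:Thu✓ 2063:Fri 2064:Sun
Years with five Thursdays: 2028, 2033, 2034, 2039, 2044, 2045, 2050, 2051, 2056, 2061, 2062 → 11.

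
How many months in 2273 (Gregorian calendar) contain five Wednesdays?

5

A month of length L has five Wednesdays iff its first Wednesday is on day ≤ L−28 (so day 1–3 in a 31-day month, 1–2 in a 30-day month, day 1 in a leap February).
Checking each month of 2273: Jan starts Wed (31d) ✓; Feb starts Sat (28d); Mar starts Sat (31d); Apr starts Tue (30d) ✓; May starts Thu (31d); Jun starts Sun (30d); Jul starts Tue (31d) ✓; Aug starts Fri (31d); Sep starts Mon (30d); Oct starts Wed (31d) ✓; Nov starts Sat (30d); Dec starts Mon (31d) ✓.
Five-Wednesday months: January, April, July, October, December → 5.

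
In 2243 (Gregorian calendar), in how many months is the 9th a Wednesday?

1

Check the 9th of each month of 2243: Jan 9: Mon, Feb 9: Thu, Mar 9: Thu, Apr 9: Sun, May 9: Tue, Jun 9: Fri, Jul 9: Sun, Aug 9: Wed, Sep 9: Sat, Oct 9: Mon, Nov 9: Thu, Dec 9: Sat.
Wednesday occurs in August — 1 month.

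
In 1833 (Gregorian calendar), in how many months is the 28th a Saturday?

2

Check the 28th of each month of 1833: Jan 28: Mon, Feb 28: Thu, Mar 28: Thu, Apr 28: Sun, May 28: Tue, Jun 28: Fri, Jul 28: Sun, Aug 28: Wed, Sep 28: Sat, Oct 28: Mon, Nov 28: Thu, Dec 28: Sat.
Saturday occurs in September, December — 2 months.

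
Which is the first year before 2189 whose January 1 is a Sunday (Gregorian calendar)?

Jan 1 advances by 2 weekdays after a leap year and by 1 after a common year.
2189: Jan 1 is Thursday.
2188: Tuesday (leap)
2187: Monday
2186: Sunday
2186 begins on a Sunday

2186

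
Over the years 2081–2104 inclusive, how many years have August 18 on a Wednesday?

Track August 18's weekday year by year (advancing +1, or +2 across a Feb 29):
  2081: Mon  2082: Tue (+1)  2083: Wed (+1) ✓  2084: Fri (+2)  2085: Sat (+1)
  2086: Sun (+1)  2087: Mon (+1)  2088: Wed (+2) ✓  2089: Thu (+1)  2090: Fri (+1)
  2091: Sat (+1)  2092: Mon (+2)  2093: Tue (+1)  2094: Wed (+1) ✓  2095: Thu (+1)
  2096: Sat (+2)  2097: Sun (+1)  2098: Mon (+1)  2099: Tue (+1)  2100: Wed (+1) ✓
  2101: Thu (+1)  2102: Fri (+1)  2103: Sat (+1)  2104: Mon (+2)
Wednesday years: 2083, 2088, 2094, 2100 — 4 in total.

4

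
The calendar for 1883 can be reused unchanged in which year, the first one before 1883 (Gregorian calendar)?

Two years share a calendar iff Jan 1 falls on the same weekday and both are leap or both are common. 1883: Jan 1 is Monday, common year.
1882: Jan 1 Sunday, common
1881: Jan 1 Saturday, common
1880: Jan 1 Thursday, leap
1879: Jan 1 Wednesday, common
1878: Jan 1 Tuesday, common
1877: Jan 1 Monday, common
1877 matches on both conditions.

1877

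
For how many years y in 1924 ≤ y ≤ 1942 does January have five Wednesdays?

8

January has 31 days; it has five Wednesdays when Wednesday falls among the first (month-length − 28) days — i.e. when January 1 is one of Wednesday/Tuesday/Monday.
January 1 by year: 1924:Tue✓ 1925:Thu 1926:Fri 1927:Sat 1928:Sun 1929:Tue✓ 1930:Wed✓ 1931:Thu 1932:Fri 1933:Sun 1934:Mon✓ 1935:Tue✓ 1936:Wed✓ 1937:Fri 1938:Sat 1939:Sun 1940:Mon✓ 1941:Wed✓ 1942:Thu
Years with five Wednesdays: 1924, 1929, 1930, 1934, 1935, 1936, 1940, 1941 → 8.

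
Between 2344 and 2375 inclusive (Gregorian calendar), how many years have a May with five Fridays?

14

May has 31 days; it has five Fridays when Friday falls among the first (month-length − 28) days — i.e. when May 1 is one of Friday/Thursday/Wednesday.
May 1 by year: 2344:Mon 2345:Tue 2346:Wed✓ 2347:Thu✓ 2348:Sat 2349:Sun 2350:Mon 2351:Tue 2352:Thu✓ 2353:Fri✓ 2354:Sat 2355:Sun 2356:Tue 2357:Wed✓ 2358:Thu✓ 2359:Fri✓ 2360:Sun 2361:Mon 2362:Tue 2363:Wed✓ 2364:Fri✓ 2365:Sat 2366:Sun 2367:Mon 2368:Wed✓ 2369:Thu✓ 2370:Fri✓ 2371:Sat 2372:Mon 2373:Tue 2374:Wed✓ 2375:Thu✓
Years with five Fridays: 2346, 2347, 2352, 2353, 2357, 2358, 2359, 2363, 2364, 2368, 2369, 2370, 2374, 2375 → 14.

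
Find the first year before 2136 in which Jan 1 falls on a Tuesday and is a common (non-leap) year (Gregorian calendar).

Jan 1 advances by 2 weekdays after a leap year and by 1 after a common year.
2136: Jan 1 is Sunday (leap).
2135: Saturday
2134: Friday
2133: Thursday
2132: Tuesday (leap)
2131: Monday
2130: Sunday
2129: Saturday
2128: Thursday (leap)
2127: Wednesday
2126: Tuesday
2126 begins on a Tuesday and is a common year.

2126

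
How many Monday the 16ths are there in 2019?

2

Check the 16th of each month of 2019: Jan 16: Wed, Feb 16: Sat, Mar 16: Sat, Apr 16: Tue, May 16: Thu, Jun 16: Sun, Jul 16: Tue, Aug 16: Fri, Sep 16: Mon, Oct 16: Wed, Nov 16: Sat, Dec 16: Mon.
Monday occurs in September, December — 2 months.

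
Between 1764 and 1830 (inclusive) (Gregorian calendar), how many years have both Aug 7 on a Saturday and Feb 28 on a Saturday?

2

Check each year's weekday for Aug 7 and Feb 28:
  1764: Tue/Tue  1765: Wed/Thu  1766: Thu/Fri  1767: Fri/Sat  1768: Sun/Sun  1769: Mon/Tue  1770: Tue/Wed  1771: Wed/Thu  1772: Fri/Fri  1773: Sat/Sun  1774: Sun/Mon  1775: Mon/Tue  1776: Wed/Wed  1777: Thu/Fri  …(39 more)…  1817: Thu/Fri  1818: Fri/Sat  1819: Sat/Sun  1820: Mon/Mon  1821: Tue/Wed  1822: Wed/Thu  1823: Thu/Fri  1824: Sat/Sat ✓  1825: Sun/Mon  1826: Mon/Tue  1827: Tue/Wed  1828: Thu/Thu  1829: Fri/Sat  1830: Sat/Sun
Both conditions hold in: 1784, 1824 — 2.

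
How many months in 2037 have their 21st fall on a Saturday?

Check the 21st of each month of 2037: Jan 21: Wed, Feb 21: Sat, Mar 21: Sat, Apr 21: Tue, May 21: Thu, Jun 21: Sun, Jul 21: Tue, Aug 21: Fri, Sep 21: Mon, Oct 21: Wed, Nov 21: Sat, Dec 21: Mon.
Saturday occurs in February, March, November — 3 months.

3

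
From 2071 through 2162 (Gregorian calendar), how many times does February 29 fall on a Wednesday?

Leap years in 2071–2162: 22 of them.
Feb 29 weekday advances by 5 (mod 7) from one leap year to the next four years later (or differs when a century non-leap intervenes).
Leap-day weekdays: 2072:Mon 2076:Sat 2080:Thu 2084:Tue 2088:Sun 2092:Fri 2096:Wed✓ 2104:Fri 2108:Wed✓ 2112:Mon 2116:Sat 2120:Thu 2124:Tue 2128:Sun 2132:Fri 2136:Wed✓ 2140:Mon 2144:Sat 2148:Thu 2152:Tue 2156:Sun 2160:Fri
Wednesday: 2096, 2108, 2136 → 3.

3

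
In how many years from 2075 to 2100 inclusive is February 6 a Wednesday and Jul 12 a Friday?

3

Check each year's weekday for February 6 and Jul 12:
  2075: Wed/Fri ✓  2076: Thu/Sun  2077: Sat/Mon  2078: Sun/Tue  2079: Mon/Wed  2080: Tue/Fri  2081: Thu/Sat  2082: Fri/Sun  2083: Sat/Mon  2084: Sun/Wed  2085: Tue/Thu  2086: Wed/Fri ✓  2087: Thu/Sat  2088: Fri/Mon  2089: Sun/Tue  2090: Mon/Wed  2091: Tue/Thu  2092: Wed/Sat  2093: Fri/Sun  2094: Sat/Mon  2095: Sun/Tue  2096: Mon/Thu  2097: Wed/Fri ✓  2098: Thu/Sat  2099: Fri/Sun  2100: Sat/Mon
Both conditions hold in: 2075, 2086, 2097 — 3.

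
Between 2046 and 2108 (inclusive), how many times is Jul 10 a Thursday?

Track Jul 10's weekday year by year (advancing +1, or +2 across a Feb 29):
  2046: Tue  2047: Wed (+1)  2048: Fri (+2)  2049: Sat (+1)  2050: Sun (+1)
  2051: Mon (+1)  2052: Wed (+2)  2053: Thu (+1) ✓  2054: Fri (+1)  2055: Sat (+1)
  2056: Mon (+2)  2057: Tue (+1)  2058: Wed (+1)  2059: Thu (+1) ✓  … (35 more years) …
  2095: Sun (+1)  2096: Tue (+2)  2097: Wed (+1)  2098: Thu (+1) ✓  2099: Fri (+1)
  2100: Sat (+1)  2101: Sun (+1)  2102: Mon (+1)  2103: Tue (+1)  2104: Thu (+2) ✓
  2105: Fri (+1)  2106: Sat (+1)  2107: Sun (+1)  2108: Tue (+2)
Thursday years: 2053, 2059, 2064, 2070, 2081, 2087, 2092, 2098, 2104 — 9 in total.

9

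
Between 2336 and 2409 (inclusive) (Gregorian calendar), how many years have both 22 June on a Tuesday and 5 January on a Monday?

3

Check each year's weekday for 22 June and 5 January:
  2336: Mon/Sun  2337: Tue/Tue  2338: Wed/Wed  2339: Thu/Thu  2340: Sat/Fri  2341: Sun/Sun  2342: Mon/Mon  2343: Tue/Tue  2344: Thu/Wed  2345: Fri/Fri  2346: Sat/Sat  2347: Sun/Sun  2348: Tue/Mon ✓  2349: Wed/Wed  …(46 more)…  2396: Sat/Fri  2397: Sun/Sun  2398: Mon/Mon  2399: Tue/Tue  2400: Thu/Wed  2401: Fri/Fri  2402: Sat/Sat  2403: Sun/Sun  2404: Tue/Mon ✓  2405: Wed/Wed  2406: Thu/Thu  2407: Fri/Fri  2408: Sun/Sat  2409: Mon/Mon
Both conditions hold in: 2348, 2376, 2404 — 3.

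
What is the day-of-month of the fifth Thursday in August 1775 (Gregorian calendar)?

August 1, 1775 is a Tuesday, so the first Thursday is the 3rd.
The fifth Thursday is 3 + 28 = 31.

31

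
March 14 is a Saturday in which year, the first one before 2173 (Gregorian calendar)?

From one year to the next, a fixed date's weekday advances by 1, or by 2 when a Feb 29 lies between the two dates.
2173: March 14 is Sunday.
2172: Saturday (−1)
March 14 falls on a Saturday in 2172.

2172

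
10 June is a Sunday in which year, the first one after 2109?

2114

From one year to the next, a fixed date's weekday advances by 1, or by 2 when a Feb 29 lies between the two dates.
2109: June 10 is Monday.
2110: Tuesday (+1)
2111: Wednesday (+1)
2112: Friday (+2)
2113: Saturday (+1)
2114: Sunday (+1)
10 June falls on a Sunday in 2114.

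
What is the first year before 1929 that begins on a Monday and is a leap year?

1912

Jan 1 advances by 2 weekdays after a leap year and by 1 after a common year.
1929: Jan 1 is Tuesday.
1928: Sunday (leap)
1927: Saturday
1926: Friday
1925: Thursday
1924: Tuesday (leap)
1923: Monday
1922: Sunday
1921: Saturday
1920: Thursday (leap)
1919: Wednesday
1918: Tuesday
1917: Monday
1916: Saturday (leap)
1915: Friday
1914: Thursday
1913: Wednesday
1912: Monday (leap)
1912 begins on a Monday and is a leap year.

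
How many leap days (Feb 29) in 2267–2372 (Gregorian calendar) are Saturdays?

Leap years in 2267–2372: 26 of them.
Feb 29 weekday advances by 5 (mod 7) from one leap year to the next four years later (or differs when a century non-leap intervenes).
Leap-day weekdays: 2268:Sat✓ 2272:Thu 2276:Tue 2280:Sun 2284:Fri 2288:Wed 2292:Mon 2296:Sat✓ 2304:Mon 2308:Sat✓ 2312:Thu 2316:Tue 2320:Sun 2324:Fri 2328:Wed 2332:Mon 2336:Sat✓ 2340:Thu 2344:Tue 2348:Sun 2352:Fri 2356:Wed 2360:Mon 2364:Sat✓ 2368:Thu 2372:Tue
Saturday: 2268, 2296, 2308, 2336, 2364 → 5.

5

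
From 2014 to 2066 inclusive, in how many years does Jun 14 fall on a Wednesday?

8

Track Jun 14's weekday year by year (advancing +1, or +2 across a Feb 29):
  2014: Sat  2015: Sun (+1)  2016: Tue (+2)  2017: Wed (+1) ✓  2018: Thu (+1)
  2019: Fri (+1)  2020: Sun (+2)  2021: Mon (+1)  2022: Tue (+1)  2023: Wed (+1) ✓
  2024: Fri (+2)  2025: Sat (+1)  2026: Sun (+1)  2027: Mon (+1)  … (25 more years) …
  2053: Sat (+1)  2054: Sun (+1)  2055: Mon (+1)  2056: Wed (+2) ✓  2057: Thu (+1)
  2058: Fri (+1)  2059: Sat (+1)  2060: Mon (+2)  2061: Tue (+1)  2062: Wed (+1) ✓
  2063: Thu (+1)  2064: Sat (+2)  2065: Sun (+1)  2066: Mon (+1)
Wednesday years: 2017, 2023, 2028, 2034, 2045, 2051, 2056, 2062 — 8 in total.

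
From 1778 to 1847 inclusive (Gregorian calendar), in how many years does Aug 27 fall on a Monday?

Track Aug 27's weekday year by year (advancing +1, or +2 across a Feb 29):
  1778: Thu  1779: Fri (+1)  1780: Sun (+2)  1781: Mon (+1) ✓  1782: Tue (+1)
  1783: Wed (+1)  1784: Fri (+2)  1785: Sat (+1)  1786: Sun (+1)  1787: Mon (+1) ✓
  1788: Wed (+2)  1789: Thu (+1)  1790: Fri (+1)  1791: Sat (+1)  … (42 more years) …
  1834: Wed (+1)  1835: Thu (+1)  1836: Sat (+2)  1837: Sun (+1)  1838: Mon (+1) ✓
  1839: Tue (+1)  1840: Thu (+2)  1841: Fri (+1)  1842: Sat (+1)  1843: Sun (+1)
  1844: Tue (+2)  1845: Wed (+1)  1846: Thu (+1)  1847: Fri (+1)
Monday years: 1781, 1787, 1792, 1798, 1804, 1810, 1821, 1827, 1832, 1838 — 10 in total.

10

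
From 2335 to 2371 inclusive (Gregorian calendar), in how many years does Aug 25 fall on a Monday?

5

Track Aug 25's weekday year by year (advancing +1, or +2 across a Feb 29):
  2335: Sun  2336: Tue (+2)  2337: Wed (+1)  2338: Thu (+1)  2339: Fri (+1)
  2340: Sun (+2)  2341: Mon (+1) ✓  2342: Tue (+1)  2343: Wed (+1)  2344: Fri (+2)
  2345: Sat (+1)  2346: Sun (+1)  2347: Mon (+1) ✓  2348: Wed (+2)  … (9 more years) …
  2358: Mon (+1) ✓  2359: Tue (+1)  2360: Thu (+2)  2361: Fri (+1)  2362: Sat (+1)
  2363: Sun (+1)  2364: Tue (+2)  2365: Wed (+1)  2366: Thu (+1)  2367: Fri (+1)
  2368: Sun (+2)  2369: Mon (+1) ✓  2370: Tue (+1)  2371: Wed (+1)
Monday years: 2341, 2347, 2352, 2358, 2369 — 5 in total.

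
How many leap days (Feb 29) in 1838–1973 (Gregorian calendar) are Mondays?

5

Leap years in 1838–1973: 33 of them.
Feb 29 weekday advances by 5 (mod 7) from one leap year to the next four years later (or differs when a century non-leap intervenes).
Leap-day weekdays: 1840:Sat 1844:Thu 1848:Tue 1852:Sun 1856:Fri 1860:Wed 1864:Mon✓ 1868:Sat 1872:Thu 1876:Tue 1880:Sun 1884:Fri 1888:Wed …(7 more)… 1924:Fri 1928:Wed 1932:Mon✓ 1936:Sat 1940:Thu 1944:Tue 1948:Sun 1952:Fri 1956:Wed 1960:Mon✓ 1964:Sat 1968:Thu 1972:Tue
Monday: 1864, 1892, 1904, 1932, 1960 → 5.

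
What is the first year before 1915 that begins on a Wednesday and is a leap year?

1908

Jan 1 advances by 2 weekdays after a leap year and by 1 after a common year.
1915: Jan 1 is Friday.
1914: Thursday
1913: Wednesday
1912: Monday (leap)
1911: Sunday
1910: Saturday
1909: Friday
1908: Wednesday (leap)
1908 begins on a Wednesday and is a leap year.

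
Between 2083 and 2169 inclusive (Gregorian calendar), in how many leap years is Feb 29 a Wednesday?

Leap years in 2083–2169: 21 of them.
Feb 29 weekday advances by 5 (mod 7) from one leap year to the next four years later (or differs when a century non-leap intervenes).
Leap-day weekdays: 2084:Tue 2088:Sun 2092:Fri 2096:Wed✓ 2104:Fri 2108:Wed✓ 2112:Mon 2116:Sat 2120:Thu 2124:Tue 2128:Sun 2132:Fri 2136:Wed✓ 2140:Mon 2144:Sat 2148:Thu 2152:Tue 2156:Sun 2160:Fri 2164:Wed✓ 2168:Mon
Wednesday: 2096, 2108, 2136, 2164 → 4.

4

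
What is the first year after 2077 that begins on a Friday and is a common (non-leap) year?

Jan 1 advances by 2 weekdays after a leap year and by 1 after a common year.
2077: Jan 1 is Friday.
2078: Saturday
2079: Sunday
2080: Monday (leap)
2081: Wednesday
2082: Thursday
2083: Friday
2083 begins on a Friday and is a common year.

2083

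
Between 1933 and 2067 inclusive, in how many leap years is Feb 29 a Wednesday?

4

Leap years in 1933–2067: 33 of them.
Feb 29 weekday advances by 5 (mod 7) from one leap year to the next four years later (or differs when a century non-leap intervenes).
Leap-day weekdays: 1936:Sat 1940:Thu 1944:Tue 1948:Sun 1952:Fri 1956:Wed✓ 1960:Mon 1964:Sat 1968:Thu 1972:Tue 1976:Sun 1980:Fri 1984:Wed✓ …(7 more)… 2016:Mon 2020:Sat 2024:Thu 2028:Tue 2032:Sun 2036:Fri 2040:Wed✓ 2044:Mon 2048:Sat 2052:Thu 2056:Tue 2060:Sun 2064:Fri
Wednesday: 1956, 1984, 2012, 2040 → 4.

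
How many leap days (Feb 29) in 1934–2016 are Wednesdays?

Leap years in 1934–2016: 21 of them.
Feb 29 weekday advances by 5 (mod 7) from one leap year to the next four years later (or differs when a century non-leap intervenes).
Leap-day weekdays: 1936:Sat 1940:Thu 1944:Tue 1948:Sun 1952:Fri 1956:Wed✓ 1960:Mon 1964:Sat 1968:Thu 1972:Tue 1976:Sun 1980:Fri 1984:Wed✓ 1988:Mon 1992:Sat 1996:Thu 2000:Tue 2004:Sun 2008:Fri 2012:Wed✓ 2016:Mon
Wednesday: 1956, 1984, 2012 → 3.

3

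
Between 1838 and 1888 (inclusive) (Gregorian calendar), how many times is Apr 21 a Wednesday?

Track Apr 21's weekday year by year (advancing +1, or +2 across a Feb 29):
  1838: Sat  1839: Sun (+1)  1840: Tue (+2)  1841: Wed (+1) ✓  1842: Thu (+1)
  1843: Fri (+1)  1844: Sun (+2)  1845: Mon (+1)  1846: Tue (+1)  1847: Wed (+1) ✓
  1848: Fri (+2)  1849: Sat (+1)  1850: Sun (+1)  1851: Mon (+1)  … (23 more years) …
  1875: Wed (+1) ✓  1876: Fri (+2)  1877: Sat (+1)  1878: Sun (+1)  1879: Mon (+1)
  1880: Wed (+2) ✓  1881: Thu (+1)  1882: Fri (+1)  1883: Sat (+1)  1884: Mon (+2)
  1885: Tue (+1)  1886: Wed (+1) ✓  1887: Thu (+1)  1888: Sat (+2)
Wednesday years: 1841, 1847, 1852, 1858, 1869, 1875, 1880, 1886 — 8 in total.

8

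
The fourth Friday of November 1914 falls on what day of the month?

November 1, 1914 is a Sunday, so the first Friday is the 6th.
The fourth Friday is 6 + 21 = 27.

27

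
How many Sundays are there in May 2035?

4

May 2035 has 31 days and begins on Tuesday.
The first Sunday is May 6.
Sundays fall on 6, 13, 20, 27 — that's 4.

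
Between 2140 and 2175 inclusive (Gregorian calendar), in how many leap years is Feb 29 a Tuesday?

Leap years in 2140–2175: 9 of them.
Feb 29 weekday advances by 5 (mod 7) from one leap year to the next four years later (or differs when a century non-leap intervenes).
Leap-day weekdays: 2140:Mon 2144:Sat 2148:Thu 2152:Tue✓ 2156:Sun 2160:Fri 2164:Wed 2168:Mon 2172:Sat
Tuesday: 2152 → 1.

1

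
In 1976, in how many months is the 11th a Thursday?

2

Check the 11th of each month of 1976: Jan 11: Sun, Feb 11: Wed, Mar 11: Thu, Apr 11: Sun, May 11: Tue, Jun 11: Fri, Jul 11: Sun, Aug 11: Wed, Sep 11: Sat, Oct 11: Mon, Nov 11: Thu, Dec 11: Sat.
Thursday occurs in March, November — 2 months.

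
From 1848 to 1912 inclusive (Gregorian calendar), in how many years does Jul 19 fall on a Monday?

Track Jul 19's weekday year by year (advancing +1, or +2 across a Feb 29):
  1848: Wed  1849: Thu (+1)  1850: Fri (+1)  1851: Sat (+1)  1852: Mon (+2) ✓
  1853: Tue (+1)  1854: Wed (+1)  1855: Thu (+1)  1856: Sat (+2)  1857: Sun (+1)
  1858: Mon (+1) ✓  1859: Tue (+1)  1860: Thu (+2)  1861: Fri (+1)  … (37 more years) …
  1899: Wed (+1)  1900: Thu (+1)  1901: Fri (+1)  1902: Sat (+1)  1903: Sun (+1)
  1904: Tue (+2)  1905: Wed (+1)  1906: Thu (+1)  1907: Fri (+1)  1908: Sun (+2)
  1909: Mon (+1) ✓  1910: Tue (+1)  1911: Wed (+1)  1912: Fri (+2)
Monday years: 1852, 1858, 1869, 1875, 1880, 1886, 1897, 1909 — 8 in total.

8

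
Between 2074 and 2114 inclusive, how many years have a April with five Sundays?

12

April has 30 days; it has five Sundays when Sunday falls among the first (month-length − 28) days — i.e. when April 1 is one of Sunday/Saturday.
April 1 by year: 2074:Sun✓ 2075:Mon 2076:Wed 2077:Thu 2078:Fri 2079:Sat✓ 2080:Mon 2081:Tue 2082:Wed 2083:Thu 2084:Sat✓ 2085:Sun✓ 2086:Mon 2087:Tue 2088:Thu …(11 more)… 2100:Thu 2101:Fri 2102:Sat✓ 2103:Sun✓ 2104:Tue 2105:Wed 2106:Thu 2107:Fri 2108:Sun✓ 2109:Mon 2110:Tue 2111:Wed 2112:Fri 2113:Sat✓ 2114:Sun✓
Years with five Sundays: 2074, 2079, 2084, 2085, 2090, 2091, 2096, 2102, 2103, 2108, 2113, 2114 → 12.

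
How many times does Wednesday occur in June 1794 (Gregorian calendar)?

4

June 1794 has 30 days and begins on Sunday.
The first Wednesday is June 4.
Wednesdays fall on 4, 11, 18, 25 — that's 4.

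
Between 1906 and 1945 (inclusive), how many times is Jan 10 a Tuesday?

5

Track Jan 10's weekday year by year (advancing +1, or +2 across a Feb 29):
  1906: Wed  1907: Thu (+1)  1908: Fri (+1)  1909: Sun (+2)  1910: Mon (+1)
  1911: Tue (+1) ✓  1912: Wed (+1)  1913: Fri (+2)  1914: Sat (+1)  1915: Sun (+1)
  1916: Mon (+1)  1917: Wed (+2)  1918: Thu (+1)  1919: Fri (+1)  … (12 more years) …
  1932: Sun (+1)  1933: Tue (+2) ✓  1934: Wed (+1)  1935: Thu (+1)  1936: Fri (+1)
  1937: Sun (+2)  1938: Mon (+1)  1939: Tue (+1) ✓  1940: Wed (+1)  1941: Fri (+2)
  1942: Sat (+1)  1943: Sun (+1)  1944: Mon (+1)  1945: Wed (+2)
Tuesday years: 1911, 1922, 1928, 1933, 1939 — 5 in total.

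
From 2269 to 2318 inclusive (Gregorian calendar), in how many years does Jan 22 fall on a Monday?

8

Track Jan 22's weekday year by year (advancing +1, or +2 across a Feb 29):
  2269: Fri  2270: Sat (+1)  2271: Sun (+1)  2272: Mon (+1) ✓  2273: Wed (+2)
  2274: Thu (+1)  2275: Fri (+1)  2276: Sat (+1)  2277: Mon (+2) ✓  2278: Tue (+1)
  2279: Wed (+1)  2280: Thu (+1)  2281: Sat (+2)  2282: Sun (+1)  … (22 more years) …
  2305: Sun (+2)  2306: Mon (+1) ✓  2307: Tue (+1)  2308: Wed (+1)  2309: Fri (+2)
  2310: Sat (+1)  2311: Sun (+1)  2312: Mon (+1) ✓  2313: Wed (+2)  2314: Thu (+1)
  2315: Fri (+1)  2316: Sat (+1)  2317: Mon (+2) ✓  2318: Tue (+1)
Monday years: 2272, 2277, 2283, 2294, 2300, 2306, 2312, 2317 — 8 in total.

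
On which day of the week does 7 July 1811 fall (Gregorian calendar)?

January 1, 1811 is a Tuesday.
July 7 is day 188 of the year, i.e. 187 days after Jan 1.
187 mod 7 = 5, so advance 5 weekdays from Tuesday: Sunday.

Sunday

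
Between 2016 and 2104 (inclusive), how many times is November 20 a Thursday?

Track November 20's weekday year by year (advancing +1, or +2 across a Feb 29):
  2016: Sun  2017: Mon (+1)  2018: Tue (+1)  2019: Wed (+1)  2020: Fri (+2)
  2021: Sat (+1)  2022: Sun (+1)  2023: Mon (+1)  2024: Wed (+2)  2025: Thu (+1) ✓
  2026: Fri (+1)  2027: Sat (+1)  2028: Mon (+2)  2029: Tue (+1)  … (61 more years) …
  2091: Tue (+1)  2092: Thu (+2) ✓  2093: Fri (+1)  2094: Sat (+1)  2095: Sun (+1)
  2096: Tue (+2)  2097: Wed (+1)  2098: Thu (+1) ✓  2099: Fri (+1)  2100: Sat (+1)
  2101: Sun (+1)  2102: Mon (+1)  2103: Tue (+1)  2104: Thu (+2) ✓
Thursday years: 2025, 2031, 2036, 2042, 2053, 2059, 2064, 2070, 2081, 2087, 2092, 2098, 2104 — 13 in total.

13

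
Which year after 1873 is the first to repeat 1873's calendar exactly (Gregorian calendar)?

1879

Two years share a calendar iff Jan 1 falls on the same weekday and both are leap or both are common. 1873: Jan 1 is Wednesday, common year.
1874: Jan 1 Thursday, common
1875: Jan 1 Friday, common
1876: Jan 1 Saturday, leap
1877: Jan 1 Monday, common
1878: Jan 1 Tuesday, common
1879: Jan 1 Wednesday, common
1879 matches on both conditions.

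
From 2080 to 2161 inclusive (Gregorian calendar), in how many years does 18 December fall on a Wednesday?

11

Track 18 December's weekday year by year (advancing +1, or +2 across a Feb 29):
  2080: Wed ✓  2081: Thu (+1)  2082: Fri (+1)  2083: Sat (+1)  2084: Mon (+2)
  2085: Tue (+1)  2086: Wed (+1) ✓  2087: Thu (+1)  2088: Sat (+2)  2089: Sun (+1)
  2090: Mon (+1)  2091: Tue (+1)  2092: Thu (+2)  2093: Fri (+1)  … (54 more years) …
  2148: Wed (+2) ✓  2149: Thu (+1)  2150: Fri (+1)  2151: Sat (+1)  2152: Mon (+2)
  2153: Tue (+1)  2154: Wed (+1) ✓  2155: Thu (+1)  2156: Sat (+2)  2157: Sun (+1)
  2158: Mon (+1)  2159: Tue (+1)  2160: Thu (+2)  2161: Fri (+1)
Wednesday years: 2080, 2086, 2097, 2109, 2115, 2120, 2126, 2137, 2143, 2148, 2154 — 11 in total.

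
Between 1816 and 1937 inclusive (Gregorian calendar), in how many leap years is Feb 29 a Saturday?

5

Leap years in 1816–1937: 30 of them.
Feb 29 weekday advances by 5 (mod 7) from one leap year to the next four years later (or differs when a century non-leap intervenes).
Leap-day weekdays: 1816:Thu 1820:Tue 1824:Sun 1828:Fri 1832:Wed 1836:Mon 1840:Sat✓ 1844:Thu 1848:Tue 1852:Sun 1856:Fri 1860:Wed 1864:Mon …(4 more)… 1884:Fri 1888:Wed 1892:Mon 1896:Sat✓ 1904:Mon 1908:Sat✓ 1912:Thu 1916:Tue 1920:Sun 1924:Fri 1928:Wed 1932:Mon 1936:Sat✓
Saturday: 1840, 1868, 1896, 1908, 1936 → 5.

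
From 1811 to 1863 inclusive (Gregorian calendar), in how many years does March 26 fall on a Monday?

Track March 26's weekday year by year (advancing +1, or +2 across a Feb 29):
  1811: Tue  1812: Thu (+2)  1813: Fri (+1)  1814: Sat (+1)  1815: Sun (+1)
  1816: Tue (+2)  1817: Wed (+1)  1818: Thu (+1)  1819: Fri (+1)  1820: Sun (+2)
  1821: Mon (+1) ✓  1822: Tue (+1)  1823: Wed (+1)  1824: Fri (+2)  … (25 more years) …
  1850: Tue (+1)  1851: Wed (+1)  1852: Fri (+2)  1853: Sat (+1)  1854: Sun (+1)
  1855: Mon (+1) ✓  1856: Wed (+2)  1857: Thu (+1)  1858: Fri (+1)  1859: Sat (+1)
  1860: Mon (+2) ✓  1861: Tue (+1)  1862: Wed (+1)  1863: Thu (+1)
Monday years: 1821, 1827, 1832, 1838, 1849, 1855, 1860 — 7 in total.

7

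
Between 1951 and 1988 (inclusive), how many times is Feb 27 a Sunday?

5

Track Feb 27's weekday year by year (advancing +1, or +2 across a Feb 29):
  1951: Tue  1952: Wed (+1)  1953: Fri (+2)  1954: Sat (+1)  1955: Sun (+1) ✓
  1956: Mon (+1)  1957: Wed (+2)  1958: Thu (+1)  1959: Fri (+1)  1960: Sat (+1)
  1961: Mon (+2)  1962: Tue (+1)  1963: Wed (+1)  1964: Thu (+1)  … (10 more years) …
  1975: Thu (+1)  1976: Fri (+1)  1977: Sun (+2) ✓  1978: Mon (+1)  1979: Tue (+1)
  1980: Wed (+1)  1981: Fri (+2)  1982: Sat (+1)  1983: Sun (+1) ✓  1984: Mon (+1)
  1985: Wed (+2)  1986: Thu (+1)  1987: Fri (+1)  1988: Sat (+1)
Sunday years: 1955, 1966, 1972, 1977, 1983 — 5 in total.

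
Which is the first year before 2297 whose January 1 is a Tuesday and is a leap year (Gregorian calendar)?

Jan 1 advances by 2 weekdays after a leap year and by 1 after a common year.
2297: Jan 1 is Friday.
2296: Wednesday (leap)
2295: Tuesday
2294: Monday
2293: Sunday
2292: Friday (leap)
2291: Thursday
2290: Wednesday
2289: Tuesday
2288: Sunday (leap)
2287: Saturday
2286: Friday
2285: Thursday
2284: Tuesday (leap)
2284 begins on a Tuesday and is a leap year.

2284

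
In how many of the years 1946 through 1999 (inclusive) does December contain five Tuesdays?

24

December has 31 days; it has five Tuesdays when Tuesday falls among the first (month-length − 28) days — i.e. when December 1 is one of Tuesday/Monday/Sunday.
December 1 by year: 1946:Sun✓ 1947:Mon✓ 1948:Wed 1949:Thu 1950:Fri 1951:Sat 1952:Mon✓ 1953:Tue✓ 1954:Wed 1955:Thu 1956:Sat 1957:Sun✓ 1958:Mon✓ 1959:Tue✓ 1960:Thu …(24 more)… 1985:Sun✓ 1986:Mon✓ 1987:Tue✓ 1988:Thu 1989:Fri 1990:Sat 1991:Sun✓ 1992:Tue✓ 1993:Wed 1994:Thu 1995:Fri 1996:Sun✓ 1997:Mon✓ 1998:Tue✓ 1999:Wed
Years with five Tuesdays: 1946, 1947, 1952, 1953, 1957, 1958, 1959, 1963, 1964, 1968, 1969, 1970, 1974, 1975, 1980, 1981, 1985, 1986, 1987, 1991, 1992, 1996, 1997, 1998 → 24.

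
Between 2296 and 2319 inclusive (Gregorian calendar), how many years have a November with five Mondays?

November has 30 days; it has five Mondays when Monday falls among the first (month-length − 28) days — i.e. when November 1 is one of Monday/Sunday.
November 1 by year: 2296:Sun✓ 2297:Mon✓ 2298:Tue 2299:Wed 2300:Thu 2301:Fri 2302:Sat 2303:Sun✓ 2304:Tue 2305:Wed 2306:Thu 2307:Fri 2308:Sun✓ 2309:Mon✓ 2310:Tue 2311:Wed 2312:Fri 2313:Sat 2314:Sun✓ 2315:Mon✓ 2316:Wed 2317:Thu 2318:Fri 2319:Sat
Years with five Mondays: 2296, 2297, 2303, 2308, 2309, 2314, 2315 → 7.

7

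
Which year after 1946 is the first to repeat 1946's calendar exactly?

1957

Two years share a calendar iff Jan 1 falls on the same weekday and both are leap or both are common. 1946: Jan 1 is Tuesday, common year.
1947: Jan 1 Wednesday, common
1948: Jan 1 Thursday, leap
1949: Jan 1 Saturday, common
1950: Jan 1 Sunday, common
1951: Jan 1 Monday, common
1952: Jan 1 Tuesday, leap
1953: Jan 1 Thursday, common
1954: Jan 1 Friday, common
1955: Jan 1 Saturday, common
1956: Jan 1 Sunday, leap
1957: Jan 1 Tuesday, common
1957 matches on both conditions.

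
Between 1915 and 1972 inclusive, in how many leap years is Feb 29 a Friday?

2

Leap years in 1915–1972: 15 of them.
Feb 29 weekday advances by 5 (mod 7) from one leap year to the next four years later (or differs when a century non-leap intervenes).
Leap-day weekdays: 1916:Tue 1920:Sun 1924:Fri✓ 1928:Wed 1932:Mon 1936:Sat 1940:Thu 1944:Tue 1948:Sun 1952:Fri✓ 1956:Wed 1960:Mon 1964:Sat 1968:Thu 1972:Tue
Friday: 1924, 1952 → 2.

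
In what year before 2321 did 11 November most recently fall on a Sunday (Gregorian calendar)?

2317

From one year to the next, a fixed date's weekday advances by 1, or by 2 when a Feb 29 lies between the two dates.
2321: November 11 is Friday.
2320: Thursday (−1)
2319: Tuesday (−2)
2318: Monday (−1)
2317: Sunday (−1)
11 November falls on a Sunday in 2317.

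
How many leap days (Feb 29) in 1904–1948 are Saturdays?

Leap years in 1904–1948: 12 of them.
Feb 29 weekday advances by 5 (mod 7) from one leap year to the next four years later (or differs when a century non-leap intervenes).
Leap-day weekdays: 1904:Mon 1908:Sat✓ 1912:Thu 1916:Tue 1920:Sun 1924:Fri 1928:Wed 1932:Mon 1936:Sat✓ 1940:Thu 1944:Tue 1948:Sun
Saturday: 1908, 1936 → 2.

2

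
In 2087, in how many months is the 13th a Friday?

Check the 13th of each month of 2087: Jan 13: Mon, Feb 13: Thu, Mar 13: Thu, Apr 13: Sun, May 13: Tue, Jun 13: Fri, Jul 13: Sun, Aug 13: Wed, Sep 13: Sat, Oct 13: Mon, Nov 13: Thu, Dec 13: Sat.
Friday occurs in June — 1 month.

1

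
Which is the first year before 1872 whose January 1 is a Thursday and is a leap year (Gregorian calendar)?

Jan 1 advances by 2 weekdays after a leap year and by 1 after a common year.
1872: Jan 1 is Monday (leap).
1871: Sunday
1870: Saturday
1869: Friday
1868: Wednesday (leap)
1867: Tuesday
1866: Monday
1865: Sunday
1864: Friday (leap)
1863: Thursday
1862: Wednesday
1861: Tuesday
1860: Sunday (leap)
1859: Saturday
1858: Friday
1857: Thursday
1856: Tuesday (leap)
1855: Monday
1854: Sunday
1853: Saturday
1852: Thursday (leap)
1852 begins on a Thursday and is a leap year.

1852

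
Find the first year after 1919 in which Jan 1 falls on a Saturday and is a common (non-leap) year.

1921

Jan 1 advances by 2 weekdays after a leap year and by 1 after a common year.
1919: Jan 1 is Wednesday.
1920: Thursday (leap)
1921: Saturday
1921 begins on a Saturday and is a common year.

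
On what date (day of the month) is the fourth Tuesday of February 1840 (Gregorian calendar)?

25

February 1, 1840 is a Saturday, so the first Tuesday is the 4th.
The fourth Tuesday is 4 + 21 = 25.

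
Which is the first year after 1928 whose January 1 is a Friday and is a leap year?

Jan 1 advances by 2 weekdays after a leap year and by 1 after a common year.
1928: Jan 1 is Sunday (leap).
1929: Tuesday
1930: Wednesday
1931: Thursday
1932: Friday (leap)
1932 begins on a Friday and is a leap year.

1932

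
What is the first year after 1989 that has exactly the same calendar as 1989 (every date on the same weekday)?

Two years share a calendar iff Jan 1 falls on the same weekday and both are leap or both are common. 1989: Jan 1 is Sunday, common year.
1990: Jan 1 Monday, common
1991: Jan 1 Tuesday, common
1992: Jan 1 Wednesday, leap
1993: Jan 1 Friday, common
1994: Jan 1 Saturday, common
1995: Jan 1 Sunday, common
1995 matches on both conditions.

1995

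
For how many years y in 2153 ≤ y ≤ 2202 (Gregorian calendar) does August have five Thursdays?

August has 31 days; it has five Thursdays when Thursday falls among the first (month-length − 28) days — i.e. when August 1 is one of Thursday/Wednesday/Tuesday.
August 1 by year: 2153:Wed✓ 2154:Thu✓ 2155:Fri 2156:Sun 2157:Mon 2158:Tue✓ 2159:Wed✓ 2160:Fri 2161:Sat 2162:Sun 2163:Mon 2164:Wed✓ 2165:Thu✓ 2166:Fri 2167:Sat …(20 more)… 2188:Fri 2189:Sat 2190:Sun 2191:Mon 2192:Wed✓ 2193:Thu✓ 2194:Fri 2195:Sat 2196:Mon 2197:Tue✓ 2198:Wed✓ 2199:Thu✓ 2200:Fri 2201:Sat 2202:Sun
Years with five Thursdays: 2153, 2154, 2158, 2159, 2164, 2165, 2169, 2170, 2171, 2175, 2176, 2180, 2181, 2182, 2186, 2187, 2192, 2193, 2197, 2198, 2199 → 21.

21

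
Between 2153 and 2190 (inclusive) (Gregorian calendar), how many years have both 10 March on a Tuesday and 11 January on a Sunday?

4

Check each year's weekday for 10 March and 11 January:
  2153: Sat/Thu  2154: Sun/Fri  2155: Mon/Sat  2156: Wed/Sun  2157: Thu/Tue  2158: Fri/Wed  2159: Sat/Thu  2160: Mon/Fri  2161: Tue/Sun ✓  2162: Wed/Mon  2163: Thu/Tue  2164: Sat/Wed  2165: Sun/Fri  2166: Mon/Sat  …(10 more)…  2177: Mon/Sat  2178: Tue/Sun ✓  2179: Wed/Mon  2180: Fri/Tue  2181: Sat/Thu  2182: Sun/Fri  2183: Mon/Sat  2184: Wed/Sun  2185: Thu/Tue  2186: Fri/Wed  2187: Sat/Thu  2188: Mon/Fri  2189: Tue/Sun ✓  2190: Wed/Mon
Both conditions hold in: 2161, 2167, 2178, 2189 — 4.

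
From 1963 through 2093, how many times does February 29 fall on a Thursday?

Leap years in 1963–2093: 33 of them.
Feb 29 weekday advances by 5 (mod 7) from one leap year to the next four years later (or differs when a century non-leap intervenes).
Leap-day weekdays: 1964:Sat 1968:Thu✓ 1972:Tue 1976:Sun 1980:Fri 1984:Wed 1988:Mon 1992:Sat 1996:Thu✓ 2000:Tue 2004:Sun 2008:Fri 2012:Wed …(7 more)… 2044:Mon 2048:Sat 2052:Thu✓ 2056:Tue 2060:Sun 2064:Fri 2068:Wed 2072:Mon 2076:Sat 2080:Thu✓ 2084:Tue 2088:Sun 2092:Fri
Thursday: 1968, 1996, 2024, 2052, 2080 → 5.

5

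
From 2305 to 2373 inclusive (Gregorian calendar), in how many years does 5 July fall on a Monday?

10

Track 5 July's weekday year by year (advancing +1, or +2 across a Feb 29):
  2305: Wed  2306: Thu (+1)  2307: Fri (+1)  2308: Sun (+2)  2309: Mon (+1) ✓
  2310: Tue (+1)  2311: Wed (+1)  2312: Fri (+2)  2313: Sat (+1)  2314: Sun (+1)
  2315: Mon (+1) ✓  2316: Wed (+2)  2317: Thu (+1)  2318: Fri (+1)  … (41 more years) …
  2360: Tue (+2)  2361: Wed (+1)  2362: Thu (+1)  2363: Fri (+1)  2364: Sun (+2)
  2365: Mon (+1) ✓  2366: Tue (+1)  2367: Wed (+1)  2368: Fri (+2)  2369: Sat (+1)
  2370: Sun (+1)  2371: Mon (+1) ✓  2372: Wed (+2)  2373: Thu (+1)
Monday years: 2309, 2315, 2320, 2326, 2337, 2343, 2348, 2354, 2365, 2371 — 10 in total.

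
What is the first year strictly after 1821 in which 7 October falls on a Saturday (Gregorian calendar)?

1826

From one year to the next, a fixed date's weekday advances by 1, or by 2 when a Feb 29 lies between the two dates.
1821: October 7 is Sunday.
1822: Monday (+1)
1823: Tuesday (+1)
1824: Thursday (+2)
1825: Friday (+1)
1826: Saturday (+1)
7 October falls on a Saturday in 1826.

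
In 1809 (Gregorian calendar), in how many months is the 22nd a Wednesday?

Check the 22nd of each month of 1809: Jan 22: Sun, Feb 22: Wed, Mar 22: Wed, Apr 22: Sat, May 22: Mon, Jun 22: Thu, Jul 22: Sat, Aug 22: Tue, Sep 22: Fri, Oct 22: Sun, Nov 22: Wed, Dec 22: Fri.
Wednesday occurs in February, March, November — 3 months.

3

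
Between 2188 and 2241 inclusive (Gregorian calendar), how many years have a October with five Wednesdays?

October has 31 days; it has five Wednesdays when Wednesday falls among the first (month-length − 28) days — i.e. when October 1 is one of Wednesday/Tuesday/Monday.
October 1 by year: 2188:Wed✓ 2189:Thu 2190:Fri 2191:Sat 2192:Mon✓ 2193:Tue✓ 2194:Wed✓ 2195:Thu 2196:Sat 2197:Sun 2198:Mon✓ 2199:Tue✓ 2200:Wed✓ 2201:Thu 2202:Fri …(24 more)… 2227:Mon✓ 2228:Wed✓ 2229:Thu 2230:Fri 2231:Sat 2232:Mon✓ 2233:Tue✓ 2234:Wed✓ 2235:Thu 2236:Sat 2237:Sun 2238:Mon✓ 2239:Tue✓ 2240:Thu 2241:Fri
Years with five Wednesdays: 2188, 2192, 2193, 2194, 2198, 2199, 2200, 2204, 2205, 2206, 2210, 2211, 2216, 2217, 2221, 2222, 2223, 2227, 2228, 2232, 2233, 2234, 2238, 2239 → 24.

24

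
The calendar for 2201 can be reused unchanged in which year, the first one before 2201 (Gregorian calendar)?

Two years share a calendar iff Jan 1 falls on the same weekday and both are leap or both are common. 2201: Jan 1 is Thursday, common year.
2200: Jan 1 Wednesday, common
2199: Jan 1 Tuesday, common
2198: Jan 1 Monday, common
2197: Jan 1 Sunday, common
2196: Jan 1 Friday, leap
2195: Jan 1 Thursday, common
2195 matches on both conditions.

2195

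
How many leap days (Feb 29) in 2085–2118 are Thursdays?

Leap years in 2085–2118: 7 of them.
Feb 29 weekday advances by 5 (mod 7) from one leap year to the next four years later (or differs when a century non-leap intervenes).
Leap-day weekdays: 2088:Sun 2092:Fri 2096:Wed 2104:Fri 2108:Wed 2112:Mon 2116:Sat
Thursday: none → 0.

0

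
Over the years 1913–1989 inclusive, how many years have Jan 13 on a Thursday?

Track Jan 13's weekday year by year (advancing +1, or +2 across a Feb 29):
  1913: Mon  1914: Tue (+1)  1915: Wed (+1)  1916: Thu (+1) ✓  1917: Sat (+2)
  1918: Sun (+1)  1919: Mon (+1)  1920: Tue (+1)  1921: Thu (+2) ✓  1922: Fri (+1)
  1923: Sat (+1)  1924: Sun (+1)  1925: Tue (+2)  1926: Wed (+1)  … (49 more years) …
  1976: Tue (+1)  1977: Thu (+2) ✓  1978: Fri (+1)  1979: Sat (+1)  1980: Sun (+1)
  1981: Tue (+2)  1982: Wed (+1)  1983: Thu (+1) ✓  1984: Fri (+1)  1985: Sun (+2)
  1986: Mon (+1)  1987: Tue (+1)  1988: Wed (+1)  1989: Fri (+2)
Thursday years: 1916, 1921, 1927, 1938, 1944, 1949, 1955, 1966, 1972, 1977, 1983 — 11 in total.

11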